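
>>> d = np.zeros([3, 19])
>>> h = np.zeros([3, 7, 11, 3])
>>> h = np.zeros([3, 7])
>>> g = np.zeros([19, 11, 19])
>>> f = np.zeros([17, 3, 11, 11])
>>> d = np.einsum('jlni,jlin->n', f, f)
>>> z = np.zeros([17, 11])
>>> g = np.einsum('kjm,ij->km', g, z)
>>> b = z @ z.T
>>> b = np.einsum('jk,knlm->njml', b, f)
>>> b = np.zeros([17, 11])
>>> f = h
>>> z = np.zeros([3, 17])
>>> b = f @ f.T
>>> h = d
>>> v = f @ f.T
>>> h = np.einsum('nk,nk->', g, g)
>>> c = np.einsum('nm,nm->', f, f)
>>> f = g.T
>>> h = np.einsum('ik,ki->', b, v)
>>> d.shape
(11,)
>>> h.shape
()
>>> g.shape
(19, 19)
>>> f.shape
(19, 19)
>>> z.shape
(3, 17)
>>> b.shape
(3, 3)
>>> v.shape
(3, 3)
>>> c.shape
()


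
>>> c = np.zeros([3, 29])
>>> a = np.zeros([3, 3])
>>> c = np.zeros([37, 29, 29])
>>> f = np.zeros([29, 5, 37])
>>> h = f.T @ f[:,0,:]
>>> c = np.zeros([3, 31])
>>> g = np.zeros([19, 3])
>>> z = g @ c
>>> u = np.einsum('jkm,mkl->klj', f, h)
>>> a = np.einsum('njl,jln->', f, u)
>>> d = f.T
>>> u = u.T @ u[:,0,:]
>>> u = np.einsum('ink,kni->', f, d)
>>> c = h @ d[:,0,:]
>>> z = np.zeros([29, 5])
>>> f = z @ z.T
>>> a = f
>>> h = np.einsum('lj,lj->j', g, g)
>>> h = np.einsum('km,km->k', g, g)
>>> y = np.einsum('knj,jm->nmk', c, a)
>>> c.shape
(37, 5, 29)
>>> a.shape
(29, 29)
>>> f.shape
(29, 29)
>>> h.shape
(19,)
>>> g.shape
(19, 3)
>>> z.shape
(29, 5)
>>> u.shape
()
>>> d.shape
(37, 5, 29)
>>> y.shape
(5, 29, 37)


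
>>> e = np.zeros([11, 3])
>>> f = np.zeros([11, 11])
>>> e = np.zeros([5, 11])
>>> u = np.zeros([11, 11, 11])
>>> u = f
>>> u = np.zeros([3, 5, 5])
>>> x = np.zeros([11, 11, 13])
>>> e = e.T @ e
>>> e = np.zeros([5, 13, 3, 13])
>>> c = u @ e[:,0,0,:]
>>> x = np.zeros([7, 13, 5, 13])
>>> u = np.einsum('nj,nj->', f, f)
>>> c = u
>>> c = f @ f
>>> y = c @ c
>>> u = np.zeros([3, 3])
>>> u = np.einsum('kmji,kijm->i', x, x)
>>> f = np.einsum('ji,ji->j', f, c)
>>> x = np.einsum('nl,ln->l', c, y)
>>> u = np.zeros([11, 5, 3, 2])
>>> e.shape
(5, 13, 3, 13)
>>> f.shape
(11,)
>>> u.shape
(11, 5, 3, 2)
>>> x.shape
(11,)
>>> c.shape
(11, 11)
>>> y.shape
(11, 11)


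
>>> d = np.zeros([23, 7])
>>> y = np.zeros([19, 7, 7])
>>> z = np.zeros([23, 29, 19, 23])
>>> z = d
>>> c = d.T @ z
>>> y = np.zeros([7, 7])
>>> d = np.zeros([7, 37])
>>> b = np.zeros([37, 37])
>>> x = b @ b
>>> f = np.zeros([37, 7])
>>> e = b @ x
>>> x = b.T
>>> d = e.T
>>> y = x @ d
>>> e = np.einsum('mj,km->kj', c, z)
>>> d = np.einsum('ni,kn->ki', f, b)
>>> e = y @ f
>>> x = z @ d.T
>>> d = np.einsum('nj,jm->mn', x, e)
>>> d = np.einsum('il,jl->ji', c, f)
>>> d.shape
(37, 7)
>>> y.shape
(37, 37)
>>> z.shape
(23, 7)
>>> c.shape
(7, 7)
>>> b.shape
(37, 37)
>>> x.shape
(23, 37)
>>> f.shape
(37, 7)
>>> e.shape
(37, 7)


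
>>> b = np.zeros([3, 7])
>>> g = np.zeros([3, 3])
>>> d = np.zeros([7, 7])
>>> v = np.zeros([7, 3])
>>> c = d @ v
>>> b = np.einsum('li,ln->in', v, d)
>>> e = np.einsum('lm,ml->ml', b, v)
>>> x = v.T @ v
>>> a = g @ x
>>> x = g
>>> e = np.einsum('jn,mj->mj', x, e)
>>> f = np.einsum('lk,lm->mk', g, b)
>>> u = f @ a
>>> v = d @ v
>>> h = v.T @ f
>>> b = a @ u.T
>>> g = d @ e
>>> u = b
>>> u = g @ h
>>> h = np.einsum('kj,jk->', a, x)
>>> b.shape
(3, 7)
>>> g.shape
(7, 3)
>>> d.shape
(7, 7)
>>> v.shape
(7, 3)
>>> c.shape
(7, 3)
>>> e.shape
(7, 3)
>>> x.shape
(3, 3)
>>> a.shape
(3, 3)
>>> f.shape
(7, 3)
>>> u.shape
(7, 3)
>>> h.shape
()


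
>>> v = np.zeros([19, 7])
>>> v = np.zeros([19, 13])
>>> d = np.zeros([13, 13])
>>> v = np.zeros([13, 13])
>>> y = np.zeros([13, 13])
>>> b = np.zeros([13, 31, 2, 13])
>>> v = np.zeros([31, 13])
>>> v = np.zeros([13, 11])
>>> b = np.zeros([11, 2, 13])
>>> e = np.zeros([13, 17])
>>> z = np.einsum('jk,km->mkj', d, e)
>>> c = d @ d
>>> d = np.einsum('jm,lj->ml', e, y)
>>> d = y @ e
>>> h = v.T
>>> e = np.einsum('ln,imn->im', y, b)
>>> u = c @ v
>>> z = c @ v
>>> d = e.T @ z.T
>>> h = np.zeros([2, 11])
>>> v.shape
(13, 11)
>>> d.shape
(2, 13)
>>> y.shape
(13, 13)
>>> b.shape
(11, 2, 13)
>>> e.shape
(11, 2)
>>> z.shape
(13, 11)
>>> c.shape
(13, 13)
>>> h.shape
(2, 11)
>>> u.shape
(13, 11)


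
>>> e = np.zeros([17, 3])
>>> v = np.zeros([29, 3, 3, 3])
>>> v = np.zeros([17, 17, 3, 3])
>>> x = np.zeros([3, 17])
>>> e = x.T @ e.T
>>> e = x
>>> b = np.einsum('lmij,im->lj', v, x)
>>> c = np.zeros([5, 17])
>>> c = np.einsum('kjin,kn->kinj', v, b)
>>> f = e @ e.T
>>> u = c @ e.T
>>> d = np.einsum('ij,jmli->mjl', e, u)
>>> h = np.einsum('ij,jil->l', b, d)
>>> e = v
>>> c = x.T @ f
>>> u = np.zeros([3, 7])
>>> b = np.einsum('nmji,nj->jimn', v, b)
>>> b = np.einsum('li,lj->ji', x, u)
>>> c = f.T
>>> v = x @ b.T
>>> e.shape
(17, 17, 3, 3)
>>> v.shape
(3, 7)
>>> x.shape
(3, 17)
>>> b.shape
(7, 17)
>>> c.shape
(3, 3)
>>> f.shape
(3, 3)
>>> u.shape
(3, 7)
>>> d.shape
(3, 17, 3)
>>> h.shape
(3,)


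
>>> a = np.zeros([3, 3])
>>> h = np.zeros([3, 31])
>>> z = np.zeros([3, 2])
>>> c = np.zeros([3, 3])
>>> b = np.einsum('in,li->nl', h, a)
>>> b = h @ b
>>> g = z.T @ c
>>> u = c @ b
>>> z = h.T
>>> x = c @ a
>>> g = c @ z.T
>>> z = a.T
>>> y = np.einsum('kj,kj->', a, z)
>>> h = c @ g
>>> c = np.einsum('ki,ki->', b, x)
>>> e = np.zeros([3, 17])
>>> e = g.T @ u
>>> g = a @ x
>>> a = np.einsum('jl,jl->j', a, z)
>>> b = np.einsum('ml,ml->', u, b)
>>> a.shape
(3,)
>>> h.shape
(3, 31)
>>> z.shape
(3, 3)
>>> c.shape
()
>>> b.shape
()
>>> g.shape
(3, 3)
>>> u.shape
(3, 3)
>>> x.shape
(3, 3)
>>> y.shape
()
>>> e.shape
(31, 3)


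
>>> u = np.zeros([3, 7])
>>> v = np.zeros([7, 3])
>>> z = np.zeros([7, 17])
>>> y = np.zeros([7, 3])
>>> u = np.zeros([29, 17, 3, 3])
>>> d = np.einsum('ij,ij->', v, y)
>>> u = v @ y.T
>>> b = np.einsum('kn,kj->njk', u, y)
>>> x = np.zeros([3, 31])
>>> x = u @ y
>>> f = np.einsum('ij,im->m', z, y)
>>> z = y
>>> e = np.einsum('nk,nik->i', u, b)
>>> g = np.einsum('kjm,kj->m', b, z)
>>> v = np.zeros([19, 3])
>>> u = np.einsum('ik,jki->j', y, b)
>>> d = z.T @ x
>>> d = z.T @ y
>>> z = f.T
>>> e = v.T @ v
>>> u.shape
(7,)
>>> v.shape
(19, 3)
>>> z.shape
(3,)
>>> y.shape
(7, 3)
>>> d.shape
(3, 3)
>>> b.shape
(7, 3, 7)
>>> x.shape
(7, 3)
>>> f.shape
(3,)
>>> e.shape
(3, 3)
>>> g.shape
(7,)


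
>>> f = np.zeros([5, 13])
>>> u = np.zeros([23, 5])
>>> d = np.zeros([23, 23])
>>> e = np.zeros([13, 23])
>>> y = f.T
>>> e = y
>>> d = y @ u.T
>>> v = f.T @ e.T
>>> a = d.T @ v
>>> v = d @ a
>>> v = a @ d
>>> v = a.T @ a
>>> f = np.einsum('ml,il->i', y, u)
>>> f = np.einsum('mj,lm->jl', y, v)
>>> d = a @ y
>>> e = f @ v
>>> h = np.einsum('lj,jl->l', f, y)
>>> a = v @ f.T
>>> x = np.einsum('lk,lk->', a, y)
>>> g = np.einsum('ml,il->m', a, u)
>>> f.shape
(5, 13)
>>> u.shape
(23, 5)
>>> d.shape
(23, 5)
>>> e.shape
(5, 13)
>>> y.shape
(13, 5)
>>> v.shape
(13, 13)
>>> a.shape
(13, 5)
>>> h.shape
(5,)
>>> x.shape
()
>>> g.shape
(13,)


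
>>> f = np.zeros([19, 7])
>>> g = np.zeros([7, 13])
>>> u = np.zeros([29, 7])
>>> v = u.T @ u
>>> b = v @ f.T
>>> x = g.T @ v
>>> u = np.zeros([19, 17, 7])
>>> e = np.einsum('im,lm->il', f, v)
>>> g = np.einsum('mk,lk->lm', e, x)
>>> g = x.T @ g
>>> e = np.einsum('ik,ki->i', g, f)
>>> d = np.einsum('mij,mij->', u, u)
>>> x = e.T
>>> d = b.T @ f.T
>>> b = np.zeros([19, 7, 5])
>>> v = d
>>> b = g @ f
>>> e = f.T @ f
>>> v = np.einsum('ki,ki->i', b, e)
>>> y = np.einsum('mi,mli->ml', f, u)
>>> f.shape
(19, 7)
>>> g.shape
(7, 19)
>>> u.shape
(19, 17, 7)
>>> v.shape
(7,)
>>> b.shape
(7, 7)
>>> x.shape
(7,)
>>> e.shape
(7, 7)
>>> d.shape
(19, 19)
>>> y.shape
(19, 17)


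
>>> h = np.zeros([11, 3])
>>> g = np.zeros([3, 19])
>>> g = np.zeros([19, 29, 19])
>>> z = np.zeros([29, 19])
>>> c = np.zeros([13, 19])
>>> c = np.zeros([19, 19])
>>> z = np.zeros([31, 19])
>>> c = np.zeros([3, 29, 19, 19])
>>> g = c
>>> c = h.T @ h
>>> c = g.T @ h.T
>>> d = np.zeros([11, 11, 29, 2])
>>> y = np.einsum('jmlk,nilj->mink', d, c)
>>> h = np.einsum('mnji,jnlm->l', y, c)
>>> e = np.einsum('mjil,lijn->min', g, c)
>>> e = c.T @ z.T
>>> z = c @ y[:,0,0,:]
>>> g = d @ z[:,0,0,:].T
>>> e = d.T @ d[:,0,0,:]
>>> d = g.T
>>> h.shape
(29,)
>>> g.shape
(11, 11, 29, 19)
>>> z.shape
(19, 19, 29, 2)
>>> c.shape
(19, 19, 29, 11)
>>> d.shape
(19, 29, 11, 11)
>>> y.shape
(11, 19, 19, 2)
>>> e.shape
(2, 29, 11, 2)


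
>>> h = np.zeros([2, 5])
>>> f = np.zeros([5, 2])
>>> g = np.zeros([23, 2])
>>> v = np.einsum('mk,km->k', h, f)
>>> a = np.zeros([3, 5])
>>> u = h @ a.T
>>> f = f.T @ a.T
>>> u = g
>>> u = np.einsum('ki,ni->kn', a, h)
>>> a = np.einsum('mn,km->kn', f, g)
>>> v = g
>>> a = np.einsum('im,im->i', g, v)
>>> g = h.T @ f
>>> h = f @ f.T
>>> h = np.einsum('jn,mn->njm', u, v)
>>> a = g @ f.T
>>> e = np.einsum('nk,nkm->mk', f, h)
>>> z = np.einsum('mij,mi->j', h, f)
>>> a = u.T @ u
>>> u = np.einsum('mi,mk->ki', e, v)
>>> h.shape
(2, 3, 23)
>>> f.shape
(2, 3)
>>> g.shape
(5, 3)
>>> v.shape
(23, 2)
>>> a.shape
(2, 2)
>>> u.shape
(2, 3)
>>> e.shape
(23, 3)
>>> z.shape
(23,)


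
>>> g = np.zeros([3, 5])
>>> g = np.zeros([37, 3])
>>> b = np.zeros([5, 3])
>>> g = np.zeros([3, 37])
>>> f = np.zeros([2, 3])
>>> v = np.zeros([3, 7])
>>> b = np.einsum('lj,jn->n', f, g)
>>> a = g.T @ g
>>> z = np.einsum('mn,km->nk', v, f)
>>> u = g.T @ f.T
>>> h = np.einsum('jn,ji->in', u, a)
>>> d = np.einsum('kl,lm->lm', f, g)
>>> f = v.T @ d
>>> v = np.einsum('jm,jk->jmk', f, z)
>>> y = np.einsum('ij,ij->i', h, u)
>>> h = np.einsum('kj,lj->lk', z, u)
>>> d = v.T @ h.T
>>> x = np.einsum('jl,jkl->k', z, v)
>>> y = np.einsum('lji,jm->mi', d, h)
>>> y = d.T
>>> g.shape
(3, 37)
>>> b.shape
(37,)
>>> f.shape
(7, 37)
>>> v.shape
(7, 37, 2)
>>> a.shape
(37, 37)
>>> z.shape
(7, 2)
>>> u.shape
(37, 2)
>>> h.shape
(37, 7)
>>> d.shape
(2, 37, 37)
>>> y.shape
(37, 37, 2)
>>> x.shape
(37,)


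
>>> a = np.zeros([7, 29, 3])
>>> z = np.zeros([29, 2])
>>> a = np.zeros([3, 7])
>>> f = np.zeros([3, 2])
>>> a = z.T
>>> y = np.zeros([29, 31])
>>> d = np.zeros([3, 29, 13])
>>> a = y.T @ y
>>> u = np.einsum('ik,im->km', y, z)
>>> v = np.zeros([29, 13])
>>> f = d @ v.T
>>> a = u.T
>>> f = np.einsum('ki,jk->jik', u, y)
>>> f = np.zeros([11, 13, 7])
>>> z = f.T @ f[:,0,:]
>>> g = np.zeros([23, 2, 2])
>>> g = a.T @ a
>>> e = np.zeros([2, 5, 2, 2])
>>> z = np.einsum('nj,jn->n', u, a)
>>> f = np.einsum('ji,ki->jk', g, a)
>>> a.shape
(2, 31)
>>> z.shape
(31,)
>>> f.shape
(31, 2)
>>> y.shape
(29, 31)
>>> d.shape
(3, 29, 13)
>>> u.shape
(31, 2)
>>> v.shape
(29, 13)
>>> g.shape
(31, 31)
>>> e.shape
(2, 5, 2, 2)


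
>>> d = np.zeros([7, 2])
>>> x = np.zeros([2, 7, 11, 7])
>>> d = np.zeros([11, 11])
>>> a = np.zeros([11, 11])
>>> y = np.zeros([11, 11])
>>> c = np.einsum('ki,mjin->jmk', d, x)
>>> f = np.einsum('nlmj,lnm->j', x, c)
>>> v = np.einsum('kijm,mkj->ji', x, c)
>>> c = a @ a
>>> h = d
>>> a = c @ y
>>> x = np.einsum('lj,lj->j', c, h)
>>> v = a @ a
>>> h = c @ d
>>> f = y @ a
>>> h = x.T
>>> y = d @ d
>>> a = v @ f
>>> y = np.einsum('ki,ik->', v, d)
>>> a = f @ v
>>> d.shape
(11, 11)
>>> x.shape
(11,)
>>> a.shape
(11, 11)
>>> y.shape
()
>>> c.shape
(11, 11)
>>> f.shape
(11, 11)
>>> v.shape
(11, 11)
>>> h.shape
(11,)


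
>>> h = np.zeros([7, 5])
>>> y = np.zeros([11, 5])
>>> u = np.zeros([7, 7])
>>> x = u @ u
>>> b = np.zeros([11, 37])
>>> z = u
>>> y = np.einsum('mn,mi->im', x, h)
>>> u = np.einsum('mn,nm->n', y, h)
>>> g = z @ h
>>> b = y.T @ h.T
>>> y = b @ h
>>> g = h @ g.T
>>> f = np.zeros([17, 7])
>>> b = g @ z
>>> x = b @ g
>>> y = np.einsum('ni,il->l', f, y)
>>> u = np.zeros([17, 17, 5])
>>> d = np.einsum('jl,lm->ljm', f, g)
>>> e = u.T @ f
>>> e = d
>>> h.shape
(7, 5)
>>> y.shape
(5,)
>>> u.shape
(17, 17, 5)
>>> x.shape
(7, 7)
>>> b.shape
(7, 7)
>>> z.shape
(7, 7)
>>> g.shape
(7, 7)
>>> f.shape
(17, 7)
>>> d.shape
(7, 17, 7)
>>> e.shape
(7, 17, 7)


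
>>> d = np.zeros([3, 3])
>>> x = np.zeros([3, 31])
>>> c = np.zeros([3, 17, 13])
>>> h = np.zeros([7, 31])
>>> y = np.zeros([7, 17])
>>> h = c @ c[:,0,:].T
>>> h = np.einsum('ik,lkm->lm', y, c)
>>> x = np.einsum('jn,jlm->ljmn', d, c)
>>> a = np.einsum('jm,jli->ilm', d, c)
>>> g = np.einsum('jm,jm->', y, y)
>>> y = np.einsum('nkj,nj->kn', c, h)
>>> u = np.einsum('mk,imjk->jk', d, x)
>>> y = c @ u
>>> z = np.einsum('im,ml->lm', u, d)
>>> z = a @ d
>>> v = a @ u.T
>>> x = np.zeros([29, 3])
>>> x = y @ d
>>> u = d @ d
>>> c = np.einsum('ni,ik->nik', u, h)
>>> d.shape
(3, 3)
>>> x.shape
(3, 17, 3)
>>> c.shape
(3, 3, 13)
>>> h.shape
(3, 13)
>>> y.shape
(3, 17, 3)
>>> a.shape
(13, 17, 3)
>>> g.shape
()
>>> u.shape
(3, 3)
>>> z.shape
(13, 17, 3)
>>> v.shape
(13, 17, 13)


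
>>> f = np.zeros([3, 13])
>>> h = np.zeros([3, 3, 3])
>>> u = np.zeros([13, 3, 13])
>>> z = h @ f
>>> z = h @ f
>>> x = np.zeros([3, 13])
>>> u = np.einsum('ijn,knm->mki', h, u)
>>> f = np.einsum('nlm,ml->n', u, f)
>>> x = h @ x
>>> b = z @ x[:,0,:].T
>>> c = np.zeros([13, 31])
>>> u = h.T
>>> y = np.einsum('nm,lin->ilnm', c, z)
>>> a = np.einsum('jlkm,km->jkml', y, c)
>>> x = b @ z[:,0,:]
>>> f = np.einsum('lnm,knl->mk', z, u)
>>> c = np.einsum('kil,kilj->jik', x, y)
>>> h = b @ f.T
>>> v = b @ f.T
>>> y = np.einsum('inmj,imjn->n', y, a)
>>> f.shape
(13, 3)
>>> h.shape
(3, 3, 13)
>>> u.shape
(3, 3, 3)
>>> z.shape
(3, 3, 13)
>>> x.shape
(3, 3, 13)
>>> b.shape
(3, 3, 3)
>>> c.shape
(31, 3, 3)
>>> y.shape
(3,)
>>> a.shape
(3, 13, 31, 3)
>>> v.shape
(3, 3, 13)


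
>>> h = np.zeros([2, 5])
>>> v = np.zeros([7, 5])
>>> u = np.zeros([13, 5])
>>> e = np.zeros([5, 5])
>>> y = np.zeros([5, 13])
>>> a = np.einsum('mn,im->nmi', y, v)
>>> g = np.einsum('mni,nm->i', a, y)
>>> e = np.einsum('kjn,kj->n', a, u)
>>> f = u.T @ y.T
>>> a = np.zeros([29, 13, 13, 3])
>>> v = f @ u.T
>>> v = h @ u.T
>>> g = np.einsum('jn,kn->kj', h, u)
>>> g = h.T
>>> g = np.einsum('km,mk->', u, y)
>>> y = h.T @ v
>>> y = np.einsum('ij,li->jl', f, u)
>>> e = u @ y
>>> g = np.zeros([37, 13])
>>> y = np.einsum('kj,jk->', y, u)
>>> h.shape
(2, 5)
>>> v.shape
(2, 13)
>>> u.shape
(13, 5)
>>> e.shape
(13, 13)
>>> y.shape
()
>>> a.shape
(29, 13, 13, 3)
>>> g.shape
(37, 13)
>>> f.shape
(5, 5)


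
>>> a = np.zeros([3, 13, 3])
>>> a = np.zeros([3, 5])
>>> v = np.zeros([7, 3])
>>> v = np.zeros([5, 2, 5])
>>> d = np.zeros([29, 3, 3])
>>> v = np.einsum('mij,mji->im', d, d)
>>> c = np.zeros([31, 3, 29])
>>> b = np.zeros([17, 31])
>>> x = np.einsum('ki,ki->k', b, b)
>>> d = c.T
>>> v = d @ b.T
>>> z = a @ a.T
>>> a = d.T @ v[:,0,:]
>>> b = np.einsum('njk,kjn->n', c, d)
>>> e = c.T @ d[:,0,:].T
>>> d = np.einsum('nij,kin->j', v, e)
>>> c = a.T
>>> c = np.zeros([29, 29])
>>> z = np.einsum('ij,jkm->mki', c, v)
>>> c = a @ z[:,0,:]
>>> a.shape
(31, 3, 17)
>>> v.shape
(29, 3, 17)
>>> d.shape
(17,)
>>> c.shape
(31, 3, 29)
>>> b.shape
(31,)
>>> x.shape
(17,)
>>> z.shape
(17, 3, 29)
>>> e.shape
(29, 3, 29)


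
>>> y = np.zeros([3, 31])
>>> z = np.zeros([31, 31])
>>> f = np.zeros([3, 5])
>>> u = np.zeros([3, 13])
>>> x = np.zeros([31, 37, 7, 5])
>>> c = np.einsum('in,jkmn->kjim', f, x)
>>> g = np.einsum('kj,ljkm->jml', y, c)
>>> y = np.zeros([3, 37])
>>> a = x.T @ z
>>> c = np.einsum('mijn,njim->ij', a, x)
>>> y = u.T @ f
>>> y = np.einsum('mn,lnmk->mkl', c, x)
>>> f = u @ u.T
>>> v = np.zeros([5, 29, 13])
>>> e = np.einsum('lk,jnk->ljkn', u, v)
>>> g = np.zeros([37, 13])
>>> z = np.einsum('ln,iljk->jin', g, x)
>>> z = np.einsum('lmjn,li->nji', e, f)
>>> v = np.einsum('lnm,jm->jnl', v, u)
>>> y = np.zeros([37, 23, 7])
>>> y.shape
(37, 23, 7)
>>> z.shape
(29, 13, 3)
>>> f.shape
(3, 3)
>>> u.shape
(3, 13)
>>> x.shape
(31, 37, 7, 5)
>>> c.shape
(7, 37)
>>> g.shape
(37, 13)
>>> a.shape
(5, 7, 37, 31)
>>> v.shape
(3, 29, 5)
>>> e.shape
(3, 5, 13, 29)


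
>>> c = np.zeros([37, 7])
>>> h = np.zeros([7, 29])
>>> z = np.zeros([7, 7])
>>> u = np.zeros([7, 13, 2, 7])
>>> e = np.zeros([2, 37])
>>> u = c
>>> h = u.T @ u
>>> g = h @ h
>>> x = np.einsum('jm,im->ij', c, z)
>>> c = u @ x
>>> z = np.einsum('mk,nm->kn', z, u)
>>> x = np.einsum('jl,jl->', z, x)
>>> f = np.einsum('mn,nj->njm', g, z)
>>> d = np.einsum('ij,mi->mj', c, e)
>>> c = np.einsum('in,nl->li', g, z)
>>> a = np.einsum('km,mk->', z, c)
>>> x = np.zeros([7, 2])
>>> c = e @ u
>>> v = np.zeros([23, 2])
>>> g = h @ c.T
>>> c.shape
(2, 7)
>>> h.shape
(7, 7)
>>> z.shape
(7, 37)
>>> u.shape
(37, 7)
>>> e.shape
(2, 37)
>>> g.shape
(7, 2)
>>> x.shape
(7, 2)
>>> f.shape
(7, 37, 7)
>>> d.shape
(2, 37)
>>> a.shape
()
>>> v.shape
(23, 2)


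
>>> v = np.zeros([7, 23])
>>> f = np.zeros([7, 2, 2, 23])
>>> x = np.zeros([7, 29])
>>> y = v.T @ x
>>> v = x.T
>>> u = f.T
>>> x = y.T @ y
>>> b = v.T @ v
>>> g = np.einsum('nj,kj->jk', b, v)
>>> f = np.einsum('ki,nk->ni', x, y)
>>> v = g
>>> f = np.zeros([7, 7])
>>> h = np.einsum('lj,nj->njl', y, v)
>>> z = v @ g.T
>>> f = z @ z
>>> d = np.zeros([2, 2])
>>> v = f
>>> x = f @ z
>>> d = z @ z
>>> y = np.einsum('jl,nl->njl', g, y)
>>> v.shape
(7, 7)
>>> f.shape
(7, 7)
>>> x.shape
(7, 7)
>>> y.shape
(23, 7, 29)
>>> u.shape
(23, 2, 2, 7)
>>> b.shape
(7, 7)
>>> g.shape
(7, 29)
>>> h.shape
(7, 29, 23)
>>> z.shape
(7, 7)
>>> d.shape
(7, 7)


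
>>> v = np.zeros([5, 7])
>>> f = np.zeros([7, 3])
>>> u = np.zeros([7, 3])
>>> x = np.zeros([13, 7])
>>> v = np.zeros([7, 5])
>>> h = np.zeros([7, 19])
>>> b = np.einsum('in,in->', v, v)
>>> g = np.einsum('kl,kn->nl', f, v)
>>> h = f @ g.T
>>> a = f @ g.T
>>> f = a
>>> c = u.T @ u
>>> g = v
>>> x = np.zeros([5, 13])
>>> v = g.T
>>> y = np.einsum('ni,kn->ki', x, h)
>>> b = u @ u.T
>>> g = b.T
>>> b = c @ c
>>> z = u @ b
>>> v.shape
(5, 7)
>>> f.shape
(7, 5)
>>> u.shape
(7, 3)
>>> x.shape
(5, 13)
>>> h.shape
(7, 5)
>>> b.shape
(3, 3)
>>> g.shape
(7, 7)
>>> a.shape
(7, 5)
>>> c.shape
(3, 3)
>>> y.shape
(7, 13)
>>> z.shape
(7, 3)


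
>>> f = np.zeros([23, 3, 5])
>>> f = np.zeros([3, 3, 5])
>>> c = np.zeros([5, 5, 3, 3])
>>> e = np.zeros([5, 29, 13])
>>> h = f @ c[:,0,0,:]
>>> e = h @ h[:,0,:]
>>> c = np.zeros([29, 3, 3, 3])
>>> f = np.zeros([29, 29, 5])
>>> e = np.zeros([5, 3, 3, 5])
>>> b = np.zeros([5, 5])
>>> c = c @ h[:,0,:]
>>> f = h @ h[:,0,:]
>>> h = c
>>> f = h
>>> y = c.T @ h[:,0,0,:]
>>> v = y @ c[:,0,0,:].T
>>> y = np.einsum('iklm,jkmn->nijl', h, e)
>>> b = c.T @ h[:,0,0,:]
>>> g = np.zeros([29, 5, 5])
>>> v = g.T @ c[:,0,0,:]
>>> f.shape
(29, 3, 3, 3)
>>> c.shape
(29, 3, 3, 3)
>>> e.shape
(5, 3, 3, 5)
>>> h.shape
(29, 3, 3, 3)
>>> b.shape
(3, 3, 3, 3)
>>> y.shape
(5, 29, 5, 3)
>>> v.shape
(5, 5, 3)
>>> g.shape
(29, 5, 5)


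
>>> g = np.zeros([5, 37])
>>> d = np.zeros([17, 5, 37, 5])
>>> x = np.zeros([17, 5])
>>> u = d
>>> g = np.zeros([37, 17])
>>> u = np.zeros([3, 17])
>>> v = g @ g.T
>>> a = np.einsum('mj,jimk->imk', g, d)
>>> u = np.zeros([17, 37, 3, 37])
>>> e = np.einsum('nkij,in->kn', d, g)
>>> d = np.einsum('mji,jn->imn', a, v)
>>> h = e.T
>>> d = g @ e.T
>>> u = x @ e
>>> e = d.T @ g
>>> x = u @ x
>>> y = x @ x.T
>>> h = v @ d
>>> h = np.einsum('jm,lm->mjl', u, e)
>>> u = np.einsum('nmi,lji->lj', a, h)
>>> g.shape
(37, 17)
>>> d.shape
(37, 5)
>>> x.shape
(17, 5)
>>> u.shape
(17, 17)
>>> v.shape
(37, 37)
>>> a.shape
(5, 37, 5)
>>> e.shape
(5, 17)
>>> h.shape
(17, 17, 5)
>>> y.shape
(17, 17)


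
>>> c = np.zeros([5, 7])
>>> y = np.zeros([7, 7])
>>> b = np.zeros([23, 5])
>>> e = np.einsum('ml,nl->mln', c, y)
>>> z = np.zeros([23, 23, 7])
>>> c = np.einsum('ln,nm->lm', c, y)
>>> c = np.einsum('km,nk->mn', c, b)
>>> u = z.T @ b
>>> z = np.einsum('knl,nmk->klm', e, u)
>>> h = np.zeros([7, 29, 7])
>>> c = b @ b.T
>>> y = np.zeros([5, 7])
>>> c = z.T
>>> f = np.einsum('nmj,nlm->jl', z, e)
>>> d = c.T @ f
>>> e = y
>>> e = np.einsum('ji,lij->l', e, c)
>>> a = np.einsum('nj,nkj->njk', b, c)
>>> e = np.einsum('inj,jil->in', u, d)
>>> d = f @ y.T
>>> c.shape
(23, 7, 5)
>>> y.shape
(5, 7)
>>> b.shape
(23, 5)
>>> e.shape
(7, 23)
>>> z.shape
(5, 7, 23)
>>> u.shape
(7, 23, 5)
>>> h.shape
(7, 29, 7)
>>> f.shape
(23, 7)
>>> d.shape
(23, 5)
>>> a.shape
(23, 5, 7)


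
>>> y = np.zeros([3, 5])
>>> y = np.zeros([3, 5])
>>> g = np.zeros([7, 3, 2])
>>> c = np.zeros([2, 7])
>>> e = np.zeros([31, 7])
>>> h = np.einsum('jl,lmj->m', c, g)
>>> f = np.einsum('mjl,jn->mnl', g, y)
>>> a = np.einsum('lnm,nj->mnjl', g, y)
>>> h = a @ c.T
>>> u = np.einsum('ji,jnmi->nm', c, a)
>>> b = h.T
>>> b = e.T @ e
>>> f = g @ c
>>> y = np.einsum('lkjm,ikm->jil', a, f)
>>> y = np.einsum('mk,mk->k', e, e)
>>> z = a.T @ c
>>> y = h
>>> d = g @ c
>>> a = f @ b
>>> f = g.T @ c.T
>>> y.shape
(2, 3, 5, 2)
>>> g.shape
(7, 3, 2)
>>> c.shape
(2, 7)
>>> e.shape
(31, 7)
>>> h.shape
(2, 3, 5, 2)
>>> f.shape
(2, 3, 2)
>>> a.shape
(7, 3, 7)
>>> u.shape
(3, 5)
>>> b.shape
(7, 7)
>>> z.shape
(7, 5, 3, 7)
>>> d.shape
(7, 3, 7)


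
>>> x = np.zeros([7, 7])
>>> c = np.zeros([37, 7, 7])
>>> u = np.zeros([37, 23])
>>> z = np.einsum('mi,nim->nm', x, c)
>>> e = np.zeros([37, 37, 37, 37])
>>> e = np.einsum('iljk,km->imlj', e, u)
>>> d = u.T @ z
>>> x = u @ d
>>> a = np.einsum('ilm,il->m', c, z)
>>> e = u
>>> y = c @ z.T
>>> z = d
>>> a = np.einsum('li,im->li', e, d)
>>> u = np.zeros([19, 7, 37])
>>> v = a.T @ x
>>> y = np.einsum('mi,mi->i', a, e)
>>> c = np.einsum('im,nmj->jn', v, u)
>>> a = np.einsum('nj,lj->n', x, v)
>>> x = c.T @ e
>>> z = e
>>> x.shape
(19, 23)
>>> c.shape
(37, 19)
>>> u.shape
(19, 7, 37)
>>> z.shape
(37, 23)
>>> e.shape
(37, 23)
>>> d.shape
(23, 7)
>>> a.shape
(37,)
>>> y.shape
(23,)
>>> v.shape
(23, 7)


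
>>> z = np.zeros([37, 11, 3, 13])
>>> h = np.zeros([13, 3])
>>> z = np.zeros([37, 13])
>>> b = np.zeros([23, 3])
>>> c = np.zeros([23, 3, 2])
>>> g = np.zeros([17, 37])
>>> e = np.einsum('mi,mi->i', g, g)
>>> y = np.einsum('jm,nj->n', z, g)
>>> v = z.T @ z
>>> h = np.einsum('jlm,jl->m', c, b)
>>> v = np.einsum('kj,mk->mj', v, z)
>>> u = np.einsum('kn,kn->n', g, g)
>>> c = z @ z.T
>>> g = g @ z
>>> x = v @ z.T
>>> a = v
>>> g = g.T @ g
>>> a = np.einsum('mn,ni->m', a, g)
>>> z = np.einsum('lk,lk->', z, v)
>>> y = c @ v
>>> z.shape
()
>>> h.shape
(2,)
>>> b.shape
(23, 3)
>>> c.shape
(37, 37)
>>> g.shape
(13, 13)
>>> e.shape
(37,)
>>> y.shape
(37, 13)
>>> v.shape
(37, 13)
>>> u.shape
(37,)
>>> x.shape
(37, 37)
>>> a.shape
(37,)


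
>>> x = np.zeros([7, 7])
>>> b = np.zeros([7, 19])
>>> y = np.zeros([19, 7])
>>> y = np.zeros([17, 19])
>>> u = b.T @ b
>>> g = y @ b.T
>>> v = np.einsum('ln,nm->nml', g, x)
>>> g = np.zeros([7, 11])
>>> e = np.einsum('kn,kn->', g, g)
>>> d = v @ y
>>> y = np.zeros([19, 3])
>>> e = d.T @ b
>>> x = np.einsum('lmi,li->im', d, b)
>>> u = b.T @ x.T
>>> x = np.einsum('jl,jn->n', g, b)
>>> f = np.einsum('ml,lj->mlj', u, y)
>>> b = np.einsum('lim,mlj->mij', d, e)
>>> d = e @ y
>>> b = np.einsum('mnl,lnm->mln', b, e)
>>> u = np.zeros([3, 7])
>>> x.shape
(19,)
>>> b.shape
(19, 19, 7)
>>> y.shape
(19, 3)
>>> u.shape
(3, 7)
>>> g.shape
(7, 11)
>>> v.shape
(7, 7, 17)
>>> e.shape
(19, 7, 19)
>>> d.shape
(19, 7, 3)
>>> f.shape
(19, 19, 3)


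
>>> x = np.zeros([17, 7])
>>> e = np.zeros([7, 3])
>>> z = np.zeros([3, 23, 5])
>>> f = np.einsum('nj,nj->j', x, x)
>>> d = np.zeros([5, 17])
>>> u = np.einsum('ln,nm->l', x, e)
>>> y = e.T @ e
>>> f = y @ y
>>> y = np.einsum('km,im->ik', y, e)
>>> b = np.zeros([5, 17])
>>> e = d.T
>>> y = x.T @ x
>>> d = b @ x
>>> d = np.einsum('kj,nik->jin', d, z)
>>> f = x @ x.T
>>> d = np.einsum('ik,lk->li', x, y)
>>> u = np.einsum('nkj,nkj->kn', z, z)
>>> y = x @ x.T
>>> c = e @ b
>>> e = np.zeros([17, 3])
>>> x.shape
(17, 7)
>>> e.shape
(17, 3)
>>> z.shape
(3, 23, 5)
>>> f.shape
(17, 17)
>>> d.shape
(7, 17)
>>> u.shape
(23, 3)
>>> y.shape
(17, 17)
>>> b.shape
(5, 17)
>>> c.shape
(17, 17)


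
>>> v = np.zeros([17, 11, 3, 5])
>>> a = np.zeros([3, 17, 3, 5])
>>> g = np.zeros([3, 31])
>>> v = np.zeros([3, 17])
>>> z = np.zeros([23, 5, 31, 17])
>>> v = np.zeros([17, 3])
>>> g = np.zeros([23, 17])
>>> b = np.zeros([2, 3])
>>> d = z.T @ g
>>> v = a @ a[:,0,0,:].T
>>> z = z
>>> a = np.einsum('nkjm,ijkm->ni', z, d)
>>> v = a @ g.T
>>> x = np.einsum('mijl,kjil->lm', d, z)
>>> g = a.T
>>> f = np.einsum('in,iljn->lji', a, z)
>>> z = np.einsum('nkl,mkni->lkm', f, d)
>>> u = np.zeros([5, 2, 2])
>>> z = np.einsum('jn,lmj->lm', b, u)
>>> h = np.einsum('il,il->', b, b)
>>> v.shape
(23, 23)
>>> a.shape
(23, 17)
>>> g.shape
(17, 23)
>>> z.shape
(5, 2)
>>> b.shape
(2, 3)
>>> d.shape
(17, 31, 5, 17)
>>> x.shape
(17, 17)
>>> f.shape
(5, 31, 23)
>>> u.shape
(5, 2, 2)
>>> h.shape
()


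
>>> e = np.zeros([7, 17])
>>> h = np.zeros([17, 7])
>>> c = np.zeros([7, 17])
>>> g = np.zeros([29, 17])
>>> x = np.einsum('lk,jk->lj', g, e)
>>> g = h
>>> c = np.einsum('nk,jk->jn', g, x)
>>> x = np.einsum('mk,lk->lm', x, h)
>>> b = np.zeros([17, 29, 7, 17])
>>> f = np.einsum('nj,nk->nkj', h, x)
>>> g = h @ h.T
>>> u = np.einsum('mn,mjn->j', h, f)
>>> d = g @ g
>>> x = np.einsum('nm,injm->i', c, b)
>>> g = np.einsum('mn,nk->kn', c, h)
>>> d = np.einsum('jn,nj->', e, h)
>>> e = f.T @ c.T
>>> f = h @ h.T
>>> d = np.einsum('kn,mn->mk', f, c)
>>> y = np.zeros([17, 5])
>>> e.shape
(7, 29, 29)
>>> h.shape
(17, 7)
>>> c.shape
(29, 17)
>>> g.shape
(7, 17)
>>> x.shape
(17,)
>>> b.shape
(17, 29, 7, 17)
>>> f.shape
(17, 17)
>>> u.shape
(29,)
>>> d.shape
(29, 17)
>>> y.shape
(17, 5)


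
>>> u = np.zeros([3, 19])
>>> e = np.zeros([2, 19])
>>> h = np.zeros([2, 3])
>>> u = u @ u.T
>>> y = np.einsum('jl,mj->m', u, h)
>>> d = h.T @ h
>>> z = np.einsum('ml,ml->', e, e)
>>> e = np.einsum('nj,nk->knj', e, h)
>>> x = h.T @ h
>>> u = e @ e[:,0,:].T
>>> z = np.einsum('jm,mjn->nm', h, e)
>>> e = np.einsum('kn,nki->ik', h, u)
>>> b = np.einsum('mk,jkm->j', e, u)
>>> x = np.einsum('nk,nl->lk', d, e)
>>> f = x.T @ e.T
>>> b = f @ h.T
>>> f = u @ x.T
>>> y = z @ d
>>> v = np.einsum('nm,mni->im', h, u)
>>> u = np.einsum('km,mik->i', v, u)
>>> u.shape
(2,)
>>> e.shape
(3, 2)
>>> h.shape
(2, 3)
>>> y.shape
(19, 3)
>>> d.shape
(3, 3)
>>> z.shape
(19, 3)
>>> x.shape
(2, 3)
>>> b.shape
(3, 2)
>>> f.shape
(3, 2, 2)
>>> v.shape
(3, 3)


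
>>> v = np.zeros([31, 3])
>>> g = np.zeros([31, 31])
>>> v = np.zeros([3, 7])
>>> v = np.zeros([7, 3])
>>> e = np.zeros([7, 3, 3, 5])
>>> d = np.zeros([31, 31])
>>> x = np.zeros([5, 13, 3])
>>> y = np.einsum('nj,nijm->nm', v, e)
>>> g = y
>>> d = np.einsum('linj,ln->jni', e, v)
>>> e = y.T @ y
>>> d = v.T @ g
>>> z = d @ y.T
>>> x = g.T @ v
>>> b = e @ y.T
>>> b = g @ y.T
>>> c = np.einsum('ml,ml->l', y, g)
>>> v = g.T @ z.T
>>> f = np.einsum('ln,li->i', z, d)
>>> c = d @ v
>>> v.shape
(5, 3)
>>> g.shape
(7, 5)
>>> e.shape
(5, 5)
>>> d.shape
(3, 5)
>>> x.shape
(5, 3)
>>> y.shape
(7, 5)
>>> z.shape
(3, 7)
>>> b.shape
(7, 7)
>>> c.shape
(3, 3)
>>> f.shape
(5,)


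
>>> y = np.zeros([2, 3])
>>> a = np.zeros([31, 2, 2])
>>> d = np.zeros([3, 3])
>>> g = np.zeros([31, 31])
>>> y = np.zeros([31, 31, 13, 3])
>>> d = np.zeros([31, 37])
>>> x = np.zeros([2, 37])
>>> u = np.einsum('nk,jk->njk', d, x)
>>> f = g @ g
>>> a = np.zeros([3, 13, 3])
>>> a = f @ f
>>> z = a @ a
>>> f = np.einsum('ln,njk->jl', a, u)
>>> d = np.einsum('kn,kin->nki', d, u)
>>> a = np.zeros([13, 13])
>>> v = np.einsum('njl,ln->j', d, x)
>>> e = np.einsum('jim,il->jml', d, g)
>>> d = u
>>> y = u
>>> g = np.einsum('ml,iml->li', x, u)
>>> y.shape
(31, 2, 37)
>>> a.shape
(13, 13)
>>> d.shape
(31, 2, 37)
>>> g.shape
(37, 31)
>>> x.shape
(2, 37)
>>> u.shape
(31, 2, 37)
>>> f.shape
(2, 31)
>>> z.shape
(31, 31)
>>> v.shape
(31,)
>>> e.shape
(37, 2, 31)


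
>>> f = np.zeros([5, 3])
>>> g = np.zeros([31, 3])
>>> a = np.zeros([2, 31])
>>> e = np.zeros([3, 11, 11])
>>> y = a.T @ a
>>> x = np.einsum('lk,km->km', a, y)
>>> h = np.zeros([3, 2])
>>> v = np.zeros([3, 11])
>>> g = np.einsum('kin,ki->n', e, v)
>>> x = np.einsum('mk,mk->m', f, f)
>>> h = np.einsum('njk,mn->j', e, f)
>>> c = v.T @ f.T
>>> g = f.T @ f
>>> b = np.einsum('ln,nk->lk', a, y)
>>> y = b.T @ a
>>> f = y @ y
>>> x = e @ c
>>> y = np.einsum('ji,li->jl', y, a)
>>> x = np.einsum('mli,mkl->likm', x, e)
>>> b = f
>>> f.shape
(31, 31)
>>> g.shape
(3, 3)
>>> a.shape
(2, 31)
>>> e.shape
(3, 11, 11)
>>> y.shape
(31, 2)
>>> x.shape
(11, 5, 11, 3)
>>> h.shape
(11,)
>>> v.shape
(3, 11)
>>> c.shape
(11, 5)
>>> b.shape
(31, 31)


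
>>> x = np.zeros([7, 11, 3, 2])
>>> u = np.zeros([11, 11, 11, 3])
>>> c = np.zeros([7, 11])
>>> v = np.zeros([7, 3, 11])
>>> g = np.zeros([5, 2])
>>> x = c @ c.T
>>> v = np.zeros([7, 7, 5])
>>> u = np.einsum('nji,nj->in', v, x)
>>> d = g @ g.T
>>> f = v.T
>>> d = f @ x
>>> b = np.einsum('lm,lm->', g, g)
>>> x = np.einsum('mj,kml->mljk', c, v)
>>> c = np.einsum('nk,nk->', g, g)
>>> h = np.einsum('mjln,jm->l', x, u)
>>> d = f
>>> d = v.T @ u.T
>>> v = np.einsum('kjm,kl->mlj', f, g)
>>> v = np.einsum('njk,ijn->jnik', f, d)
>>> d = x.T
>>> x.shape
(7, 5, 11, 7)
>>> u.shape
(5, 7)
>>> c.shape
()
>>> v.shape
(7, 5, 5, 7)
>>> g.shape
(5, 2)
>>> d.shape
(7, 11, 5, 7)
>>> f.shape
(5, 7, 7)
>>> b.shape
()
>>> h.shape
(11,)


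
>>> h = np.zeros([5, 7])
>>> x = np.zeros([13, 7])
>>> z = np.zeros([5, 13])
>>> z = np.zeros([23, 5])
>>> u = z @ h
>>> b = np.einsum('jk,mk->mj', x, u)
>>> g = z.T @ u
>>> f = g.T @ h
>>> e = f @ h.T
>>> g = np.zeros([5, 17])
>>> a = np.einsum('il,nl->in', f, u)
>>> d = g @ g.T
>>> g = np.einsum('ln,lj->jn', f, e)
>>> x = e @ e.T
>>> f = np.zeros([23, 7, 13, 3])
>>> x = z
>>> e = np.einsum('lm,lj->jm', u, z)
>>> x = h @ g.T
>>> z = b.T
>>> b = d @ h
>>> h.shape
(5, 7)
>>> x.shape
(5, 5)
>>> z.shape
(13, 23)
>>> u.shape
(23, 7)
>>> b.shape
(5, 7)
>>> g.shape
(5, 7)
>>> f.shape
(23, 7, 13, 3)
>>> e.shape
(5, 7)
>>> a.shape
(7, 23)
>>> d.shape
(5, 5)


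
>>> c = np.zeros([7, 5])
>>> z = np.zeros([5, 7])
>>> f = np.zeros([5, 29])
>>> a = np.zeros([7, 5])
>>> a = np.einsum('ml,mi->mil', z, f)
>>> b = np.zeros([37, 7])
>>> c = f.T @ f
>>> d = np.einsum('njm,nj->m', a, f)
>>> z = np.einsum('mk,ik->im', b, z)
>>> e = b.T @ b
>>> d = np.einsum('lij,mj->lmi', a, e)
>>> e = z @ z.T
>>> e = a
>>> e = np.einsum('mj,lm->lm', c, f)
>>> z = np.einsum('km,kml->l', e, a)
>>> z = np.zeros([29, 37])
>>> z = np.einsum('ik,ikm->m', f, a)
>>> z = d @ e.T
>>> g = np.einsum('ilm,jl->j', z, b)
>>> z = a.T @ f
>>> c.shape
(29, 29)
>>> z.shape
(7, 29, 29)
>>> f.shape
(5, 29)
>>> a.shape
(5, 29, 7)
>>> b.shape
(37, 7)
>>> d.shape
(5, 7, 29)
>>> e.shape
(5, 29)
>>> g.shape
(37,)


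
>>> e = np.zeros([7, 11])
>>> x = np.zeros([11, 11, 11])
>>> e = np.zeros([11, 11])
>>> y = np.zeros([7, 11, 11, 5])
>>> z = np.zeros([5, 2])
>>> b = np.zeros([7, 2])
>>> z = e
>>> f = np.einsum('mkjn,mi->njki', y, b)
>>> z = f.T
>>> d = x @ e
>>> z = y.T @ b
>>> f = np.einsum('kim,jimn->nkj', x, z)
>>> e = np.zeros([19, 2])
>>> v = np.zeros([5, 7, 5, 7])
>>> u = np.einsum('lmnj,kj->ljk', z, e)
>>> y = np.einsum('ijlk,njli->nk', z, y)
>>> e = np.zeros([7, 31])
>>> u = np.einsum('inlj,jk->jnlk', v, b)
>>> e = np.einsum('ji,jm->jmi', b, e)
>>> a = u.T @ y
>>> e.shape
(7, 31, 2)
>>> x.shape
(11, 11, 11)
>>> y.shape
(7, 2)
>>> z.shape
(5, 11, 11, 2)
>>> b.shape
(7, 2)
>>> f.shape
(2, 11, 5)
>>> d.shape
(11, 11, 11)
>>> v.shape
(5, 7, 5, 7)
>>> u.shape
(7, 7, 5, 2)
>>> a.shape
(2, 5, 7, 2)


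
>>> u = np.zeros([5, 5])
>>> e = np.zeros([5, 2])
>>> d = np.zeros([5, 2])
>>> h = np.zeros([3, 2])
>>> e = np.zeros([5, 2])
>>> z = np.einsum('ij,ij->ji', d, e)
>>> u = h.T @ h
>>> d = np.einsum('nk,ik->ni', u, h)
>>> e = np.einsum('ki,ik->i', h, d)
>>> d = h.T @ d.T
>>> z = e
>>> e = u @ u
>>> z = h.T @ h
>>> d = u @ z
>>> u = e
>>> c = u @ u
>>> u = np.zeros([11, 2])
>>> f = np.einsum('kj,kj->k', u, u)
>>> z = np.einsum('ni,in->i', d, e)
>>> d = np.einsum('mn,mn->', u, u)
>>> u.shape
(11, 2)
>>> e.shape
(2, 2)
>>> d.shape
()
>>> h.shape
(3, 2)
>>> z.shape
(2,)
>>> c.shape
(2, 2)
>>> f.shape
(11,)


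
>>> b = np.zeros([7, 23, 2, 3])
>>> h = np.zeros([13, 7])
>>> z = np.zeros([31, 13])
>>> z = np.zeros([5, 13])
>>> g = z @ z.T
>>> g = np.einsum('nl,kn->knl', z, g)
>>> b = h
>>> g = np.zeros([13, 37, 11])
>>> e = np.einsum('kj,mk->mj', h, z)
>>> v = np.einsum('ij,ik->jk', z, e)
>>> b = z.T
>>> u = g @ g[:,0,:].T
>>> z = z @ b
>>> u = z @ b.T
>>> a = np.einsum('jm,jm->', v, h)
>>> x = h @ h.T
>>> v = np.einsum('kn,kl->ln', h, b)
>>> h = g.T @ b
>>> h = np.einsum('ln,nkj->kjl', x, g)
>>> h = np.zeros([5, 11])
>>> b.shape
(13, 5)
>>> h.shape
(5, 11)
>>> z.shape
(5, 5)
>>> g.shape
(13, 37, 11)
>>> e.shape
(5, 7)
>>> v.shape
(5, 7)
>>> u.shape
(5, 13)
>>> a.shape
()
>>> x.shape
(13, 13)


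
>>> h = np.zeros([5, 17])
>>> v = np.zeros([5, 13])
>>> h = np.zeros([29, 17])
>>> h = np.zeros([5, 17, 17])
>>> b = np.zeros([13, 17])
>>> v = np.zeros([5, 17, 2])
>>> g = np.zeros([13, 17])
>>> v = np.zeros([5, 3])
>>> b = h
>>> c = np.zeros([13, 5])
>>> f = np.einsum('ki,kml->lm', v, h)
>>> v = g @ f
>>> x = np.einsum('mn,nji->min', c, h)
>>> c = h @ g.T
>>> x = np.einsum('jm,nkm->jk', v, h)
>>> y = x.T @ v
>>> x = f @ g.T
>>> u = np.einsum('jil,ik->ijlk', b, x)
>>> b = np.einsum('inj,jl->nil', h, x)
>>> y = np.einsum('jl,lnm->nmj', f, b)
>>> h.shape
(5, 17, 17)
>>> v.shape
(13, 17)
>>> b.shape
(17, 5, 13)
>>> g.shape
(13, 17)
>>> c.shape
(5, 17, 13)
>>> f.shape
(17, 17)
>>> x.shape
(17, 13)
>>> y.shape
(5, 13, 17)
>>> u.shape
(17, 5, 17, 13)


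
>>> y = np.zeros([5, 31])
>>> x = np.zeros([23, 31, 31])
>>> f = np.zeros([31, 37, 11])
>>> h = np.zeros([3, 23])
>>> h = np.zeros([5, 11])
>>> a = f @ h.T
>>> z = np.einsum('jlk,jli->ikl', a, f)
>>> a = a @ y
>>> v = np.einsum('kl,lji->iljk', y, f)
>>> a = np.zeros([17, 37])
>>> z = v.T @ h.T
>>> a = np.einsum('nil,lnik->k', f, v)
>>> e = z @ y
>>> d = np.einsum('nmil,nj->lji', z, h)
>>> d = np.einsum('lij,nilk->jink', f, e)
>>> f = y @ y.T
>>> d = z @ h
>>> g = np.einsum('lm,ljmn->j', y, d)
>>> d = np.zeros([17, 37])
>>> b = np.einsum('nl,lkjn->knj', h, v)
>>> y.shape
(5, 31)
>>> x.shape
(23, 31, 31)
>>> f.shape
(5, 5)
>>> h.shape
(5, 11)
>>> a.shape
(5,)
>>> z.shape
(5, 37, 31, 5)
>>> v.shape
(11, 31, 37, 5)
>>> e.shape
(5, 37, 31, 31)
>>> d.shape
(17, 37)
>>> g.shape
(37,)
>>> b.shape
(31, 5, 37)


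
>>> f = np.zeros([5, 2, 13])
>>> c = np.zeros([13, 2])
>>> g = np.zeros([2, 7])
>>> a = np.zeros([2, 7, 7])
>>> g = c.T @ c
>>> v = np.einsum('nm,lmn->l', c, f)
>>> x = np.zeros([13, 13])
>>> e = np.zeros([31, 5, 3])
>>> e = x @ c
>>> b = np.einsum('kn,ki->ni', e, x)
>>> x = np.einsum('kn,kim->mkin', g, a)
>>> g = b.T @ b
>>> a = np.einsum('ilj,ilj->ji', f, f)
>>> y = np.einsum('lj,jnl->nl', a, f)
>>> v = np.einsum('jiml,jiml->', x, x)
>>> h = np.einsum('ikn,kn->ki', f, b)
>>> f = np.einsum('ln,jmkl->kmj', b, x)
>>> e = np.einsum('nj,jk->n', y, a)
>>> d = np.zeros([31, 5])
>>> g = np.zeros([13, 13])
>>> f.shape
(7, 2, 7)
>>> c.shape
(13, 2)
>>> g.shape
(13, 13)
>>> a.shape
(13, 5)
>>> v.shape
()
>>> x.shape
(7, 2, 7, 2)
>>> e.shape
(2,)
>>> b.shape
(2, 13)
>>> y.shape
(2, 13)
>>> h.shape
(2, 5)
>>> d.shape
(31, 5)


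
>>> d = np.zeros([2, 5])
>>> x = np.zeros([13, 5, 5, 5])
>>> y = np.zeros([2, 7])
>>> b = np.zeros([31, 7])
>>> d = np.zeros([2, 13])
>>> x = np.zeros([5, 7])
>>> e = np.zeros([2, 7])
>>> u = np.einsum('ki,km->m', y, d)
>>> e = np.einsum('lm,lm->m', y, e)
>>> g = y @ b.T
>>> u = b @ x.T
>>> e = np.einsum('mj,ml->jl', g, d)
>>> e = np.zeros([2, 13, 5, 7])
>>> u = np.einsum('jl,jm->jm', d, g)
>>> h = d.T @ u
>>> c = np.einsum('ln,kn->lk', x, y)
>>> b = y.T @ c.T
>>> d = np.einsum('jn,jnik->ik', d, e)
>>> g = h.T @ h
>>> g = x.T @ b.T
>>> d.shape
(5, 7)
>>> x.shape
(5, 7)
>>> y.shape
(2, 7)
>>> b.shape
(7, 5)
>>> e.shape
(2, 13, 5, 7)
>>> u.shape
(2, 31)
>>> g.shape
(7, 7)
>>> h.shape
(13, 31)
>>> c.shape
(5, 2)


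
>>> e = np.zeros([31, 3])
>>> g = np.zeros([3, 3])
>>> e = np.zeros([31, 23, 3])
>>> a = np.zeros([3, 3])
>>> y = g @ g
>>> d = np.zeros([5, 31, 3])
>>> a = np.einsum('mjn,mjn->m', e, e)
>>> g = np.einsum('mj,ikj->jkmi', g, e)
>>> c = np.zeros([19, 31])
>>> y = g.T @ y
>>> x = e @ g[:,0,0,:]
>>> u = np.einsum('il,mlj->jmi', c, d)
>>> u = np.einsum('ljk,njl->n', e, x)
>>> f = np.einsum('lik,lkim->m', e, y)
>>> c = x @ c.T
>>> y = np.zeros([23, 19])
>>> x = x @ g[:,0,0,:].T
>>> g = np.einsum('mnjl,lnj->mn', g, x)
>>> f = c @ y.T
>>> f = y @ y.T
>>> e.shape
(31, 23, 3)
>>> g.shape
(3, 23)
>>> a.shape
(31,)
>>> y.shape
(23, 19)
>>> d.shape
(5, 31, 3)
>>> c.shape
(31, 23, 19)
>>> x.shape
(31, 23, 3)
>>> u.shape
(31,)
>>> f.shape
(23, 23)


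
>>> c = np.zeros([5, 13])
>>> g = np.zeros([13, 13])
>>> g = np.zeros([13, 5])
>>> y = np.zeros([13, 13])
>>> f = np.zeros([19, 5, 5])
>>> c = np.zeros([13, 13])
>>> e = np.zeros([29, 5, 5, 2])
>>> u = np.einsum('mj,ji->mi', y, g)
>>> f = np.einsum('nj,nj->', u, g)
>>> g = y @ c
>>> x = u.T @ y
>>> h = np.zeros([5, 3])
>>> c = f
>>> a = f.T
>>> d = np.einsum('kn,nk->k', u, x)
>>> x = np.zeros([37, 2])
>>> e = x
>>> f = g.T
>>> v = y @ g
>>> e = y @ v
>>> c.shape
()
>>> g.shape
(13, 13)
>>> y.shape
(13, 13)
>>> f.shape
(13, 13)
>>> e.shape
(13, 13)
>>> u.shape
(13, 5)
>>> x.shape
(37, 2)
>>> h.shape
(5, 3)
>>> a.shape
()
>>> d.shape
(13,)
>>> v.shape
(13, 13)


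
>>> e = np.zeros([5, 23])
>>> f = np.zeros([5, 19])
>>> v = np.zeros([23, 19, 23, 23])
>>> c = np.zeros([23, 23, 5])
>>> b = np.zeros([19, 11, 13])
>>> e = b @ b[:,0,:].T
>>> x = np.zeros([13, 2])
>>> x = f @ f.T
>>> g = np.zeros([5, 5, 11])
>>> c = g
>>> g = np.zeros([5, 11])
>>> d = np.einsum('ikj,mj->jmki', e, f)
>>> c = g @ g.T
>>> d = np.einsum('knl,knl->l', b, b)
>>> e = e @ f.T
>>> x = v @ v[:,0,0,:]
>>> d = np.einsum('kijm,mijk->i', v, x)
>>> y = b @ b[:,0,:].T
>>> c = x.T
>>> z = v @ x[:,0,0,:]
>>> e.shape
(19, 11, 5)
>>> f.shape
(5, 19)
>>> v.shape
(23, 19, 23, 23)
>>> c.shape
(23, 23, 19, 23)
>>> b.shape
(19, 11, 13)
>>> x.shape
(23, 19, 23, 23)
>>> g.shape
(5, 11)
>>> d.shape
(19,)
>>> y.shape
(19, 11, 19)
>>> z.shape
(23, 19, 23, 23)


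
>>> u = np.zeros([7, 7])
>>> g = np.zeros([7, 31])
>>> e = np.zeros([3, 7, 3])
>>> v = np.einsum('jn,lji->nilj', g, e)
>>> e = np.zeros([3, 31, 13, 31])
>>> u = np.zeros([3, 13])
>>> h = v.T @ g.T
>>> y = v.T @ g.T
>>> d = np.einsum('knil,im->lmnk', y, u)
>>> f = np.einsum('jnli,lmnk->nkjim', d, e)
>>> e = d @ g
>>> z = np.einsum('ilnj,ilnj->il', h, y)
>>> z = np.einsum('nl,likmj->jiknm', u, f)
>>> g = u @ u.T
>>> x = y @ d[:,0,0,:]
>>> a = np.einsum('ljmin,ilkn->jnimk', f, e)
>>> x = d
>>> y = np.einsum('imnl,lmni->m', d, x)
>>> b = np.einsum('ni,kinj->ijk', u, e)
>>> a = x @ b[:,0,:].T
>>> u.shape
(3, 13)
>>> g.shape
(3, 3)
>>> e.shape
(7, 13, 3, 31)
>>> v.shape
(31, 3, 3, 7)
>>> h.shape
(7, 3, 3, 7)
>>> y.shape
(13,)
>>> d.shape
(7, 13, 3, 7)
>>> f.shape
(13, 31, 7, 7, 31)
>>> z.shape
(31, 31, 7, 3, 7)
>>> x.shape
(7, 13, 3, 7)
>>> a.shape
(7, 13, 3, 13)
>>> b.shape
(13, 31, 7)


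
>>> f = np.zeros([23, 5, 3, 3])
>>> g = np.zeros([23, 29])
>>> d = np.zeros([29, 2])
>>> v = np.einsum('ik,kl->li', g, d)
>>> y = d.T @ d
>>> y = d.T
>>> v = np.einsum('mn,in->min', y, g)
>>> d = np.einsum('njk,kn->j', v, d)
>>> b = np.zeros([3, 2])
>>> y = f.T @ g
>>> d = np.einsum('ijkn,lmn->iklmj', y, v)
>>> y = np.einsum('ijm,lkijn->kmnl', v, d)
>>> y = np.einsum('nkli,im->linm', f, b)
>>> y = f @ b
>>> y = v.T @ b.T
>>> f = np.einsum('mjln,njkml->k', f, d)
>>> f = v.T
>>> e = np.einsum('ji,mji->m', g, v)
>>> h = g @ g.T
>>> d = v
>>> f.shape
(29, 23, 2)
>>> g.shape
(23, 29)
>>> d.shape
(2, 23, 29)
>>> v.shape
(2, 23, 29)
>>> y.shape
(29, 23, 3)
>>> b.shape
(3, 2)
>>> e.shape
(2,)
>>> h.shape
(23, 23)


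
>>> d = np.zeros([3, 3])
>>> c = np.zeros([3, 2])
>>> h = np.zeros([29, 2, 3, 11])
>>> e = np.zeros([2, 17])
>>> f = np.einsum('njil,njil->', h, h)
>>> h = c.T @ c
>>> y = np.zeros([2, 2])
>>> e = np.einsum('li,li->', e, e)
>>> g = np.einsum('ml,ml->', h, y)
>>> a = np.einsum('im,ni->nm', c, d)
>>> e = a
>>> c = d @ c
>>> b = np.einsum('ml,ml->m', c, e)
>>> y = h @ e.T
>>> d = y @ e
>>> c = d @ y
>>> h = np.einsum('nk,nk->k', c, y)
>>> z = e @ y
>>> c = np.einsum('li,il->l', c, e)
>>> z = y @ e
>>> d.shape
(2, 2)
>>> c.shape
(2,)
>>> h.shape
(3,)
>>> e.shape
(3, 2)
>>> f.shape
()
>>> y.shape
(2, 3)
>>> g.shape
()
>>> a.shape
(3, 2)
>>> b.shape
(3,)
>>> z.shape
(2, 2)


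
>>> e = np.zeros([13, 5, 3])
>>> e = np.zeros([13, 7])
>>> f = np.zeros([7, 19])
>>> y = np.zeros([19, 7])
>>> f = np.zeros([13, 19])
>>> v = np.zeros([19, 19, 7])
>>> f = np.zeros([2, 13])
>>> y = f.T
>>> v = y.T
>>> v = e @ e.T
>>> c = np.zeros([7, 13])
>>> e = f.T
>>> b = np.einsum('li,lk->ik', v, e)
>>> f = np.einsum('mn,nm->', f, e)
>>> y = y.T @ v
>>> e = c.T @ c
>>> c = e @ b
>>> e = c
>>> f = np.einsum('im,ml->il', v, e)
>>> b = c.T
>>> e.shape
(13, 2)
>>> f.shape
(13, 2)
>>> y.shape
(2, 13)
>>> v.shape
(13, 13)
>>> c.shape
(13, 2)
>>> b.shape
(2, 13)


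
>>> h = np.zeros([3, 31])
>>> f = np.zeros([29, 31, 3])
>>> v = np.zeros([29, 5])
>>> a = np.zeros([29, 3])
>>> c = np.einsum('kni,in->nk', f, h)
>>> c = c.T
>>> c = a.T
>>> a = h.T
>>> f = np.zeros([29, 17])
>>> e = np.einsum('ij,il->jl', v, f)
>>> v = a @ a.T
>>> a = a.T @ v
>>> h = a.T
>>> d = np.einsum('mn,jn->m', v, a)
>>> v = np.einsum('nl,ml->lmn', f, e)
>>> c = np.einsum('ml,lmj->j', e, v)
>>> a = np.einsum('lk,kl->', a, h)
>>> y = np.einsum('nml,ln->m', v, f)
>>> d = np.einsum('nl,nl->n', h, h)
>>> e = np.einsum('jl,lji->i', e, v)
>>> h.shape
(31, 3)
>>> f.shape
(29, 17)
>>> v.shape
(17, 5, 29)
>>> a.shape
()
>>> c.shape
(29,)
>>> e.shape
(29,)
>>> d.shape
(31,)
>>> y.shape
(5,)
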